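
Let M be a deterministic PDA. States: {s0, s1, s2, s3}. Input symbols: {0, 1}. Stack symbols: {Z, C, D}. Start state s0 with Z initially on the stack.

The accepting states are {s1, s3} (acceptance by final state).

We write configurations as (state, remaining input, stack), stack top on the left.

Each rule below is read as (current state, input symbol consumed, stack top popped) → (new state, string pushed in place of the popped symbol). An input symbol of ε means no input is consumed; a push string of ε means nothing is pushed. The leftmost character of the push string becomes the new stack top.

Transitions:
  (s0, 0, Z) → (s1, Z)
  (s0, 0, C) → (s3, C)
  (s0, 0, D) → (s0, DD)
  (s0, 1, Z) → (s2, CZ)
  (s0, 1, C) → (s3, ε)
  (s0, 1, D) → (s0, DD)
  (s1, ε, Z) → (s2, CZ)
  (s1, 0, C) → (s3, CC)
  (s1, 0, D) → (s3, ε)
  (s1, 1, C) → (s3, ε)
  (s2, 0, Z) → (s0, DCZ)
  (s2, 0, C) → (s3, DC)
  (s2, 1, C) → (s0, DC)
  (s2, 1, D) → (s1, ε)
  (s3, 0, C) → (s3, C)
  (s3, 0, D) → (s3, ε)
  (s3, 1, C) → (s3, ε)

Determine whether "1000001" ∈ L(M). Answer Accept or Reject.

Accept

(s0, 1000001, Z)
  read 1, top Z: go to s2, push CZ → (s2, 000001, CZ)
  read 0, top C: go to s3, push DC → (s3, 00001, DCZ)
  read 0, top D: go to s3, push ε → (s3, 0001, CZ)
  read 0, top C: go to s3, push C → (s3, 001, CZ)
  read 0, top C: go to s3, push C → (s3, 01, CZ)
  read 0, top C: go to s3, push C → (s3, 1, CZ)
  read 1, top C: go to s3, push ε → (s3, ε, Z)
All input consumed; state s3 ∈ F.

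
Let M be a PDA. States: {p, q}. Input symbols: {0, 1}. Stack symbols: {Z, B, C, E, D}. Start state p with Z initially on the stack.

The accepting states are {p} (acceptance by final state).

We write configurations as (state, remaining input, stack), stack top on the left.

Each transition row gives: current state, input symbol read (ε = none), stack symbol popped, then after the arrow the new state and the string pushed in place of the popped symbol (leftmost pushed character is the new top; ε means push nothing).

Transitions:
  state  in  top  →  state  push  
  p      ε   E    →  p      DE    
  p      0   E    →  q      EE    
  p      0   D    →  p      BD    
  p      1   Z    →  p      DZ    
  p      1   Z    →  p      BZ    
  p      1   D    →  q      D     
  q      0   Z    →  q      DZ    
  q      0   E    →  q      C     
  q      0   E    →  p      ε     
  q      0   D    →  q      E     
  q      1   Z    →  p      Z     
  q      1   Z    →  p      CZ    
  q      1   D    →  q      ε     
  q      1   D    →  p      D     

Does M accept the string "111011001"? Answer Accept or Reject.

One accepting computation: (p, 111011001, Z) ⊢ (p, 11011001, DZ) ⊢ (q, 1011001, DZ) ⊢ (q, 011001, Z) ⊢ (q, 11001, DZ) ⊢ (p, 1001, DZ) ⊢ (q, 001, DZ) ⊢ (q, 01, EZ) ⊢ (p, 1, Z) ⊢ (p, ε, DZ)
All input consumed and state p ∈ F.

Accept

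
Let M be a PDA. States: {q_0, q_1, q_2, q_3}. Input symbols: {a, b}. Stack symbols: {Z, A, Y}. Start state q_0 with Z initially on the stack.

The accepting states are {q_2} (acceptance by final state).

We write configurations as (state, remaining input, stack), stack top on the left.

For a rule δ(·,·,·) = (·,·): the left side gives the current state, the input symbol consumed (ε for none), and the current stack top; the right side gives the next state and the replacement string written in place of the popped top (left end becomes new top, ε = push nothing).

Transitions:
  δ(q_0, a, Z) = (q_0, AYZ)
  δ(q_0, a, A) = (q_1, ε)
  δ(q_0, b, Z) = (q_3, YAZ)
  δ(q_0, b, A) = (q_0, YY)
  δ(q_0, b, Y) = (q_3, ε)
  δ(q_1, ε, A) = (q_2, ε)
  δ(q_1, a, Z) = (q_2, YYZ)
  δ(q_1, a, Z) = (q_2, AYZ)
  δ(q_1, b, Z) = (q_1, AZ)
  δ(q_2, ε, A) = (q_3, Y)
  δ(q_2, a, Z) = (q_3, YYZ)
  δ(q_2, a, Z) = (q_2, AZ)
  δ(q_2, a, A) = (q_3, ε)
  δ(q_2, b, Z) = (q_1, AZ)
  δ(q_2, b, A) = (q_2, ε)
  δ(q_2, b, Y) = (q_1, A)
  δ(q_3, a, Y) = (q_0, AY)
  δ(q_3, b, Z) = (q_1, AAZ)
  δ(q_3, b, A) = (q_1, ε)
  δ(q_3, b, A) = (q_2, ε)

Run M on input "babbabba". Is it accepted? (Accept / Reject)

Reject

No computation consumes all input and reaches a final state.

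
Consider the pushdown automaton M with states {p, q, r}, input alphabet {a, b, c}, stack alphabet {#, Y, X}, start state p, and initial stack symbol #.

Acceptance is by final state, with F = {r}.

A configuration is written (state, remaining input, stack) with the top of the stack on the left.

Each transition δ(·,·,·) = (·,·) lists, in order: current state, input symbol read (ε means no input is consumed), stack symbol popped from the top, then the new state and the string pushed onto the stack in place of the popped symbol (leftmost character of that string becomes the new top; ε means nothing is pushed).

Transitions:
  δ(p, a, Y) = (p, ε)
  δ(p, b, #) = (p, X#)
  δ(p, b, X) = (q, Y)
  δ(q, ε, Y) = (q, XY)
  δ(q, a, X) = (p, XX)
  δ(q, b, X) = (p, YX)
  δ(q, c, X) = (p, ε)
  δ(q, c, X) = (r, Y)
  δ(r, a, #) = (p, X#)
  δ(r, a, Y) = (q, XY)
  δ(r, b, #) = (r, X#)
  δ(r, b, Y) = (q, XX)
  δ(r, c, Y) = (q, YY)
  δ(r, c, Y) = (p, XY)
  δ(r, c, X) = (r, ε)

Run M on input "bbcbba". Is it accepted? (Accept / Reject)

Reject

No computation consumes all input and reaches a final state.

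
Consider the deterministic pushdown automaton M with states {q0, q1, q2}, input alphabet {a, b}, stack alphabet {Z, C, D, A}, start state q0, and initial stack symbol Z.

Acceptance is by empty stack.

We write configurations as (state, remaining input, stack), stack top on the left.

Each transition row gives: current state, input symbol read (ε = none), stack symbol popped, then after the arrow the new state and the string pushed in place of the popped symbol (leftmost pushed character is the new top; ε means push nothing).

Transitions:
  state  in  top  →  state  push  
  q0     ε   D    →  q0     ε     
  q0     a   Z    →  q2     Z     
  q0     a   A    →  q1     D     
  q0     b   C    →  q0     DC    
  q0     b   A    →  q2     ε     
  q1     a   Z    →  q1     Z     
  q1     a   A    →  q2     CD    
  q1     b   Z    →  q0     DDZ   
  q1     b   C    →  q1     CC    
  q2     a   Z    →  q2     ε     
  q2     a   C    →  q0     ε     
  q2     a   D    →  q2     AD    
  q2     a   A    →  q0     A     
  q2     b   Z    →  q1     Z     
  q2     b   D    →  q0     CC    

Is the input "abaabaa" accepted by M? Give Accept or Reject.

(q0, abaabaa, Z)
  read a, top Z: go to q2, push Z → (q2, baabaa, Z)
  read b, top Z: go to q1, push Z → (q1, aabaa, Z)
  read a, top Z: go to q1, push Z → (q1, abaa, Z)
  read a, top Z: go to q1, push Z → (q1, baa, Z)
  read b, top Z: go to q0, push DDZ → (q0, aa, DDZ)
  ε-move, top D: go to q0, push ε → (q0, aa, DZ)
  ε-move, top D: go to q0, push ε → (q0, aa, Z)
  read a, top Z: go to q2, push Z → (q2, a, Z)
  read a, top Z: go to q2, push ε → (q2, ε, ε)
All input consumed and the stack is empty.

Accept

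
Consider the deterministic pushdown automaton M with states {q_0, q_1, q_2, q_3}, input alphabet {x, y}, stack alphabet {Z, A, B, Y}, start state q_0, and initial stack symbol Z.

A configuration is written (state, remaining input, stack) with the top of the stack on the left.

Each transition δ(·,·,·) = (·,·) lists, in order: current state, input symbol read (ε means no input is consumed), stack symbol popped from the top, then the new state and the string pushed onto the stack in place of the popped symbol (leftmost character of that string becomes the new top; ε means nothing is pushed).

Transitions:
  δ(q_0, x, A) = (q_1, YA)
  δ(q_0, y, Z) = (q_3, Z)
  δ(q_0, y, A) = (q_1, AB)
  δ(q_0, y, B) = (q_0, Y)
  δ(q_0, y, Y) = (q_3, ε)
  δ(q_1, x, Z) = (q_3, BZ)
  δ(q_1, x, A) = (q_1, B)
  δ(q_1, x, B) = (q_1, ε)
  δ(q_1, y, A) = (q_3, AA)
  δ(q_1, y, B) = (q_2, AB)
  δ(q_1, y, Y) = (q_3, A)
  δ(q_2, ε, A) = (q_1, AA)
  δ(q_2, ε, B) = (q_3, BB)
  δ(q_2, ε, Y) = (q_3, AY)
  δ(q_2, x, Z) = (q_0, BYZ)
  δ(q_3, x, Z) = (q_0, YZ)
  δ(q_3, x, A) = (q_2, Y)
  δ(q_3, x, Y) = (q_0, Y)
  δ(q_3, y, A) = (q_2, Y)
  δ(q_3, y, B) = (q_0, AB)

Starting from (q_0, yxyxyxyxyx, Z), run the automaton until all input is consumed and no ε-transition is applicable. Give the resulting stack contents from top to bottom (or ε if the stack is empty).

YZ

(q_0, yxyxyxyxyx, Z)
  read y, top Z: go to q_3, push Z → (q_3, xyxyxyxyx, Z)
  read x, top Z: go to q_0, push YZ → (q_0, yxyxyxyx, YZ)
  read y, top Y: go to q_3, push ε → (q_3, xyxyxyx, Z)
  read x, top Z: go to q_0, push YZ → (q_0, yxyxyx, YZ)
  read y, top Y: go to q_3, push ε → (q_3, xyxyx, Z)
  read x, top Z: go to q_0, push YZ → (q_0, yxyx, YZ)
  read y, top Y: go to q_3, push ε → (q_3, xyx, Z)
  read x, top Z: go to q_0, push YZ → (q_0, yx, YZ)
  read y, top Y: go to q_3, push ε → (q_3, x, Z)
  read x, top Z: go to q_0, push YZ → (q_0, ε, YZ)
All input consumed in state q_0 with stack YZ.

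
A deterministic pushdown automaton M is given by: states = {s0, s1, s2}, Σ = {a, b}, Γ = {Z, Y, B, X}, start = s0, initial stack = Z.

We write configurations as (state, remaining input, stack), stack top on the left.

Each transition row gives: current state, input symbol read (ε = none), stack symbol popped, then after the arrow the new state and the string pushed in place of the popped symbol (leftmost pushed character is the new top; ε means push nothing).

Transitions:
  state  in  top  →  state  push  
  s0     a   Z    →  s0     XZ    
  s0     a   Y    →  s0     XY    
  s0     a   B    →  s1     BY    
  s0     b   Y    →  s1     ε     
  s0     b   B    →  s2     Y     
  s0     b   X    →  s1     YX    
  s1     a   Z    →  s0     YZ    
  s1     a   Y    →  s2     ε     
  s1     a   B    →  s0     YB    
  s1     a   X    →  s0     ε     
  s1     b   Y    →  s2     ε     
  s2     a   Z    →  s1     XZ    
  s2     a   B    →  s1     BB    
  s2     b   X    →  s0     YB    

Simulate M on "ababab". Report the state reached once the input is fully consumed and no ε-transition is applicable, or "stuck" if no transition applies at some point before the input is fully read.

s1

(s0, ababab, Z)
  read a, top Z: go to s0, push XZ → (s0, babab, XZ)
  read b, top X: go to s1, push YX → (s1, abab, YXZ)
  read a, top Y: go to s2, push ε → (s2, bab, XZ)
  read b, top X: go to s0, push YB → (s0, ab, YBZ)
  read a, top Y: go to s0, push XY → (s0, b, XYBZ)
  read b, top X: go to s1, push YX → (s1, ε, YXYBZ)
All input consumed; M is in state s1.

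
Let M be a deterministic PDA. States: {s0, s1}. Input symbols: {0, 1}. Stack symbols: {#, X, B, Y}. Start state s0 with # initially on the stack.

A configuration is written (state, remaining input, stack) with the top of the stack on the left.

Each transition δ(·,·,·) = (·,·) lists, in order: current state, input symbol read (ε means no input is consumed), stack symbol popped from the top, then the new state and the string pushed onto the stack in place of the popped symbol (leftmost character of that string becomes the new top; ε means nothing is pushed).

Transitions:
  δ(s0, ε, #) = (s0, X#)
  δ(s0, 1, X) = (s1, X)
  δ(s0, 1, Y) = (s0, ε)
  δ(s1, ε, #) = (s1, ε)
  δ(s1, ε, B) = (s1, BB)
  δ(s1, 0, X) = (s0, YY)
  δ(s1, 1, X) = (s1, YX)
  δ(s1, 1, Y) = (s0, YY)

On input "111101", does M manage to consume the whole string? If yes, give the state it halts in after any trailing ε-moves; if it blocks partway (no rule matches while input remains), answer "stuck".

(s0, 111101, #) ⊢ (s0, 111101, X#) ⊢ (s1, 11101, X#) ⊢ (s1, 1101, YX#) ⊢ (s0, 101, YYX#) ⊢ (s0, 01, YX#)
No transition for (s0, 0, top Y); M blocks with input 01 remaining.

stuck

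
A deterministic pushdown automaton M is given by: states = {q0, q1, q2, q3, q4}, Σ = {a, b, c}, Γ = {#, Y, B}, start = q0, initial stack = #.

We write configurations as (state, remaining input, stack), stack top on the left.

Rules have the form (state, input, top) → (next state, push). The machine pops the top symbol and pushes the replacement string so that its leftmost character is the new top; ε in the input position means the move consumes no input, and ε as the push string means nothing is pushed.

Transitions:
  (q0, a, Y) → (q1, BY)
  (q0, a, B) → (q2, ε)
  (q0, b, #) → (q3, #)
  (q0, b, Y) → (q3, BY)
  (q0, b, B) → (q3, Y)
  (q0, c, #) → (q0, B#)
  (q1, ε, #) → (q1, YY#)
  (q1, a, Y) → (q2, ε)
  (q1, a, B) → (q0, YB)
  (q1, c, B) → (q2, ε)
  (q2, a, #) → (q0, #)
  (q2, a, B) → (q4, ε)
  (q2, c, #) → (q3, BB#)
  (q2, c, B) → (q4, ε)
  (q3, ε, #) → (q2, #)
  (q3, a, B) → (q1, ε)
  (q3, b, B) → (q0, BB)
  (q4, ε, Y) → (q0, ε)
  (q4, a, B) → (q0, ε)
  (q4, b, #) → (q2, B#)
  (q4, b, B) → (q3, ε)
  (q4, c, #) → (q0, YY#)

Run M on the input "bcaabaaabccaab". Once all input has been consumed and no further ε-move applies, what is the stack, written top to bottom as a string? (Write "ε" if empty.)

(q0, bcaabaaabccaab, #) ⊢ (q3, caabaaabccaab, #) ⊢ (q2, caabaaabccaab, #) ⊢ (q3, aabaaabccaab, BB#) ⊢ (q1, abaaabccaab, B#) ⊢ (q0, baaabccaab, YB#) ⊢ (q3, aaabccaab, BYB#) ⊢ (q1, aabccaab, YB#) ⊢ (q2, abccaab, B#) ⊢ (q4, bccaab, #) ⊢ (q2, ccaab, B#) ⊢ (q4, caab, #) ⊢ (q0, aab, YY#) ⊢ (q1, ab, BYY#) ⊢ (q0, b, YBYY#) ⊢ (q3, ε, BYBYY#)
All input consumed in state q3 with stack BYBYY#.

BYBYY#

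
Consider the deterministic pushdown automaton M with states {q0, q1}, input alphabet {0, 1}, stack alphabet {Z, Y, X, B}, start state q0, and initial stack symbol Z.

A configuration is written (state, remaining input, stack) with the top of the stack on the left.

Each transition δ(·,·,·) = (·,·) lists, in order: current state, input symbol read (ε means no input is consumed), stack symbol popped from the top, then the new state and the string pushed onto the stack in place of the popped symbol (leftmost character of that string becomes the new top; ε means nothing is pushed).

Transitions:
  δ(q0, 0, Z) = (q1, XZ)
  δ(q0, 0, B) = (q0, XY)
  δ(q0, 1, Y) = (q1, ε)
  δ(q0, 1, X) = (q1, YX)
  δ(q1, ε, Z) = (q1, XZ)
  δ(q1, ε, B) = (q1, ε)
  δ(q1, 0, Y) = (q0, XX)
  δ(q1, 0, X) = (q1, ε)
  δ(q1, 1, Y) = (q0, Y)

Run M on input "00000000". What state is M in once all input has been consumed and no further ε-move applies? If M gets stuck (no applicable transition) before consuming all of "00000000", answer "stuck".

(q0, 00000000, Z)
  read 0, top Z: go to q1, push XZ → (q1, 0000000, XZ)
  read 0, top X: go to q1, push ε → (q1, 000000, Z)
  ε-move, top Z: go to q1, push XZ → (q1, 000000, XZ)
  read 0, top X: go to q1, push ε → (q1, 00000, Z)
  ε-move, top Z: go to q1, push XZ → (q1, 00000, XZ)
  read 0, top X: go to q1, push ε → (q1, 0000, Z)
  ε-move, top Z: go to q1, push XZ → (q1, 0000, XZ)
  read 0, top X: go to q1, push ε → (q1, 000, Z)
  ε-move, top Z: go to q1, push XZ → (q1, 000, XZ)
  read 0, top X: go to q1, push ε → (q1, 00, Z)
  ε-move, top Z: go to q1, push XZ → (q1, 00, XZ)
  read 0, top X: go to q1, push ε → (q1, 0, Z)
  ε-move, top Z: go to q1, push XZ → (q1, 0, XZ)
  read 0, top X: go to q1, push ε → (q1, ε, Z)
  ε-move, top Z: go to q1, push XZ → (q1, ε, XZ)
All input consumed; M is in state q1.

q1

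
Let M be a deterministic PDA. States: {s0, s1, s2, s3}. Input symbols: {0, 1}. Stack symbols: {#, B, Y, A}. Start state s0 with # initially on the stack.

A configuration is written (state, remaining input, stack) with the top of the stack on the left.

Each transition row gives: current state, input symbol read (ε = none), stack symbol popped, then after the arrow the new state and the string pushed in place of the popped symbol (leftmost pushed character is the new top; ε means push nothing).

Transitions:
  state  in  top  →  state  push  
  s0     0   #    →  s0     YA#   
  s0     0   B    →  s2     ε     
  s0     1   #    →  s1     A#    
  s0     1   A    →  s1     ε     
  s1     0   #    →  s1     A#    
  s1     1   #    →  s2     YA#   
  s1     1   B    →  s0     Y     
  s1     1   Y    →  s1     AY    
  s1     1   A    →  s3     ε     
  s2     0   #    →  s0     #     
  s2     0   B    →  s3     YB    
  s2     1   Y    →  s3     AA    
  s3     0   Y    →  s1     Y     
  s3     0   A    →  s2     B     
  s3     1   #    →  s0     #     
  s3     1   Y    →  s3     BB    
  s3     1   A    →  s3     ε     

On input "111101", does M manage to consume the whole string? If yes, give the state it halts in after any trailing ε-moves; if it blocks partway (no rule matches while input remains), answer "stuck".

(s0, 111101, #) ⊢ (s1, 11101, A#) ⊢ (s3, 1101, #) ⊢ (s0, 101, #) ⊢ (s1, 01, A#)
No transition for (s1, 0, top A); M blocks with input 01 remaining.

stuck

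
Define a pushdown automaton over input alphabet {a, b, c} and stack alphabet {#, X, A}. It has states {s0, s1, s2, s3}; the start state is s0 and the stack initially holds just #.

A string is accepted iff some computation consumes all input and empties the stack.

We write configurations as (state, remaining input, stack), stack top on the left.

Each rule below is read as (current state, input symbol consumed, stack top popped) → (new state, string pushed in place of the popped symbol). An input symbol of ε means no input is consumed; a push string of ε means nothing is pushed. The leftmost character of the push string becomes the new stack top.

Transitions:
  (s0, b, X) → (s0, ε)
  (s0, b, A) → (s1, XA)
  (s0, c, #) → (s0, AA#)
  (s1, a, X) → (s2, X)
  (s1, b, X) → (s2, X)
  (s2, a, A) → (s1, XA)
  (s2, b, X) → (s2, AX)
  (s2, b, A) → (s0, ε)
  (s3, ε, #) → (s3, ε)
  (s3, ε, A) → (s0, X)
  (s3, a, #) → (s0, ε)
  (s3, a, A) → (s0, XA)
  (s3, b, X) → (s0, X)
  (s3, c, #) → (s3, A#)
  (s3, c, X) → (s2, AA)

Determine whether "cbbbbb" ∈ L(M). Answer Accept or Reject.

Reject

No computation consumes all input and empties the stack.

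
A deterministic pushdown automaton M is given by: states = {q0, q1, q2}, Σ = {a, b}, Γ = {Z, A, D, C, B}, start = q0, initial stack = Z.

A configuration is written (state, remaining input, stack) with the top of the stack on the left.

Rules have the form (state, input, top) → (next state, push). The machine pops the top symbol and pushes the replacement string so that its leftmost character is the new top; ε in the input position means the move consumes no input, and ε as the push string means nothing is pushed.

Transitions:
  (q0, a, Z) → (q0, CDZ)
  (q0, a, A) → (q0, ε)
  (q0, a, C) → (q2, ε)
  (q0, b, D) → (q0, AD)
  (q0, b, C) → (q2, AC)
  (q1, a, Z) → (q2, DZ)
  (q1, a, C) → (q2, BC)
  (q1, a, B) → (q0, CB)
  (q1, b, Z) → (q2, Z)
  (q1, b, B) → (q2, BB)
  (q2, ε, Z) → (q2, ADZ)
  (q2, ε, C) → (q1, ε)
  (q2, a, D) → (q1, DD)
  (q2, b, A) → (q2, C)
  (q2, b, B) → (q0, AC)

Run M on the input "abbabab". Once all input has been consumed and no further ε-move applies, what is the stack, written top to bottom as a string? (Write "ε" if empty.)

(q0, abbabab, Z)
  read a, top Z: go to q0, push CDZ → (q0, bbabab, CDZ)
  read b, top C: go to q2, push AC → (q2, babab, ACDZ)
  read b, top A: go to q2, push C → (q2, abab, CCDZ)
  ε-move, top C: go to q1, push ε → (q1, abab, CDZ)
  read a, top C: go to q2, push BC → (q2, bab, BCDZ)
  read b, top B: go to q0, push AC → (q0, ab, ACCDZ)
  read a, top A: go to q0, push ε → (q0, b, CCDZ)
  read b, top C: go to q2, push AC → (q2, ε, ACCDZ)
All input consumed in state q2 with stack ACCDZ.

ACCDZ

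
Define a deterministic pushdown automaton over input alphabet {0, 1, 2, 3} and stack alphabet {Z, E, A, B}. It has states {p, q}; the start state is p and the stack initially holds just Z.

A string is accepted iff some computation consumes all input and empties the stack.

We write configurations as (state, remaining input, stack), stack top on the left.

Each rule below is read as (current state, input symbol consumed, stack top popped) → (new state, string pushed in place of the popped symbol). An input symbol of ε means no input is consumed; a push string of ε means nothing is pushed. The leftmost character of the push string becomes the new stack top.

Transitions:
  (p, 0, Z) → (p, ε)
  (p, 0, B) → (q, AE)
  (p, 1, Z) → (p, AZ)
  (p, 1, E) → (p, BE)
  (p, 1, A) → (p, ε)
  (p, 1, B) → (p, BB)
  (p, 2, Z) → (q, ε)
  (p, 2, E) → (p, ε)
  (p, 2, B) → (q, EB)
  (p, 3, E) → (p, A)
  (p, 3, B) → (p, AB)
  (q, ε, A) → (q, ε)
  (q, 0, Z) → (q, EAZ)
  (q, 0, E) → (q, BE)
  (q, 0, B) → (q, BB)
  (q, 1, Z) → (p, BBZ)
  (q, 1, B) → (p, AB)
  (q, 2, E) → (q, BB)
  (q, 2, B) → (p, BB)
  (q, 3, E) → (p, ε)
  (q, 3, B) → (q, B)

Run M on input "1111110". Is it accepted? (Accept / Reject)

Accept

(p, 1111110, Z) ⊢ (p, 111110, AZ) ⊢ (p, 11110, Z) ⊢ (p, 1110, AZ) ⊢ (p, 110, Z) ⊢ (p, 10, AZ) ⊢ (p, 0, Z) ⊢ (p, ε, ε)
All input consumed and the stack is empty.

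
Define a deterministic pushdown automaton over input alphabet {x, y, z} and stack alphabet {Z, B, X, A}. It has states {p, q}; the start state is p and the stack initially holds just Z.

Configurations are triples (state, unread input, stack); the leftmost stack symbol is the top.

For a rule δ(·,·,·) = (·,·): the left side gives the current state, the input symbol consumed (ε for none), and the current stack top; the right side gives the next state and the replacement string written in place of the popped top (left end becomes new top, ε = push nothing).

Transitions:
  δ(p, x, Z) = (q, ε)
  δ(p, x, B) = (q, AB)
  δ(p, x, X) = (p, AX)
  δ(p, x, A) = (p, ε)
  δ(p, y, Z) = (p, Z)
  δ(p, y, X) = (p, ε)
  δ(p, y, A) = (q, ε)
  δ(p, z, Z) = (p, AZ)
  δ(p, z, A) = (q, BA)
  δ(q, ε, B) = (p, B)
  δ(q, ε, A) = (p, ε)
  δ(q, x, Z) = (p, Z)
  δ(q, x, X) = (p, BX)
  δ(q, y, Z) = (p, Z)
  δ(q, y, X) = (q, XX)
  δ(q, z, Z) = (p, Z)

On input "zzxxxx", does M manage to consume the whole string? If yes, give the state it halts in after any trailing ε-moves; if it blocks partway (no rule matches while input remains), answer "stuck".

p

(p, zzxxxx, Z) ⊢ (p, zxxxx, AZ) ⊢ (q, xxxx, BAZ) ⊢ (p, xxxx, BAZ) ⊢ (q, xxx, ABAZ) ⊢ (p, xxx, BAZ) ⊢ (q, xx, ABAZ) ⊢ (p, xx, BAZ) ⊢ (q, x, ABAZ) ⊢ (p, x, BAZ) ⊢ (q, ε, ABAZ) ⊢ (p, ε, BAZ)
All input consumed; M is in state p.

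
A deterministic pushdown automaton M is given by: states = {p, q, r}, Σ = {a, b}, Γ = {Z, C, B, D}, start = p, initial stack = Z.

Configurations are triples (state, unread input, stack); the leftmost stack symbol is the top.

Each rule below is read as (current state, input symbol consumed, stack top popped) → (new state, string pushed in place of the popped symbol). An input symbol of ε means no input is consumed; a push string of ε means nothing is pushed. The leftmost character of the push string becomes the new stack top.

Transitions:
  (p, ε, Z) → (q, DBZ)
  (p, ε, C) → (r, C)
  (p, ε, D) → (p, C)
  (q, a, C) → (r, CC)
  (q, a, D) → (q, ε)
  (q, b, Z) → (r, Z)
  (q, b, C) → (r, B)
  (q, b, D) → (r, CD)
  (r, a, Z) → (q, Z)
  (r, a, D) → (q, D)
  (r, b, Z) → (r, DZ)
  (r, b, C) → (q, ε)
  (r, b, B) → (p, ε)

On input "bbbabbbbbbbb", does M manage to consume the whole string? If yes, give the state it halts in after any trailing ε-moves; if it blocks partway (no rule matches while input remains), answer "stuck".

(p, bbbabbbbbbbb, Z)
  ε-move, top Z: go to q, push DBZ → (q, bbbabbbbbbbb, DBZ)
  read b, top D: go to r, push CD → (r, bbabbbbbbbb, CDBZ)
  read b, top C: go to q, push ε → (q, babbbbbbbb, DBZ)
  read b, top D: go to r, push CD → (r, abbbbbbbb, CDBZ)
No transition for (r, a, top C); M blocks with input abbbbbbbb remaining.

stuck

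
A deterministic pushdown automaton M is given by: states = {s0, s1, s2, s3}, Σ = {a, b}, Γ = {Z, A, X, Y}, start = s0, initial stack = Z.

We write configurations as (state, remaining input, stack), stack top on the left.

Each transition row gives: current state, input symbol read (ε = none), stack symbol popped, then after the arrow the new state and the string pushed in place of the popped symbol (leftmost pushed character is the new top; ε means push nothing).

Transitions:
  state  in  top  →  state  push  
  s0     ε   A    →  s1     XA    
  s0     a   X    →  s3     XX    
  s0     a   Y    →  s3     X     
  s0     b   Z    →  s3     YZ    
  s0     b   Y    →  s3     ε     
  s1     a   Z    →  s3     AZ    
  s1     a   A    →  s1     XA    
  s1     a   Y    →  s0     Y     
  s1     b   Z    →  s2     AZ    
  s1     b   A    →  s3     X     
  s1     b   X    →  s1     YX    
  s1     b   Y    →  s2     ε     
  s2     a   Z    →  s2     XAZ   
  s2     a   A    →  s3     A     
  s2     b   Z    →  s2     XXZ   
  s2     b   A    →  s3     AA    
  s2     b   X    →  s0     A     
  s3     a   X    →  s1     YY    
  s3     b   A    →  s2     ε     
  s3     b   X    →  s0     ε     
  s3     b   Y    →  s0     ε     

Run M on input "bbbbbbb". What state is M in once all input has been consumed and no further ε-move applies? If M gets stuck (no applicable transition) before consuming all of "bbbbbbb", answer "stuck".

s3

(s0, bbbbbbb, Z)
  read b, top Z: go to s3, push YZ → (s3, bbbbbb, YZ)
  read b, top Y: go to s0, push ε → (s0, bbbbb, Z)
  read b, top Z: go to s3, push YZ → (s3, bbbb, YZ)
  read b, top Y: go to s0, push ε → (s0, bbb, Z)
  read b, top Z: go to s3, push YZ → (s3, bb, YZ)
  read b, top Y: go to s0, push ε → (s0, b, Z)
  read b, top Z: go to s3, push YZ → (s3, ε, YZ)
All input consumed; M is in state s3.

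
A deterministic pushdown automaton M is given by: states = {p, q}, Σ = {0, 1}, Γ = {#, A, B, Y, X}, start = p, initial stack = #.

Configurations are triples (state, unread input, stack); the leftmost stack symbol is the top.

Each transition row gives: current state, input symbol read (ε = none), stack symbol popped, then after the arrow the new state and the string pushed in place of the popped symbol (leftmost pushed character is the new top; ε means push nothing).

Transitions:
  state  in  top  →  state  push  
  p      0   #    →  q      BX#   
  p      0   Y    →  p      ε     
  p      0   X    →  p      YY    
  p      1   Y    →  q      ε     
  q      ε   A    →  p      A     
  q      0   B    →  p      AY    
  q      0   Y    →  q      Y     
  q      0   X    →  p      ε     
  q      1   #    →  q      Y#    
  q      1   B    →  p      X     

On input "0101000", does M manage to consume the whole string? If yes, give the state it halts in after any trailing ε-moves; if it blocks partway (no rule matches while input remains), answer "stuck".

q

(p, 0101000, #)
  read 0, top #: go to q, push BX# → (q, 101000, BX#)
  read 1, top B: go to p, push X → (p, 01000, XX#)
  read 0, top X: go to p, push YY → (p, 1000, YYX#)
  read 1, top Y: go to q, push ε → (q, 000, YX#)
  read 0, top Y: go to q, push Y → (q, 00, YX#)
  read 0, top Y: go to q, push Y → (q, 0, YX#)
  read 0, top Y: go to q, push Y → (q, ε, YX#)
All input consumed; M is in state q.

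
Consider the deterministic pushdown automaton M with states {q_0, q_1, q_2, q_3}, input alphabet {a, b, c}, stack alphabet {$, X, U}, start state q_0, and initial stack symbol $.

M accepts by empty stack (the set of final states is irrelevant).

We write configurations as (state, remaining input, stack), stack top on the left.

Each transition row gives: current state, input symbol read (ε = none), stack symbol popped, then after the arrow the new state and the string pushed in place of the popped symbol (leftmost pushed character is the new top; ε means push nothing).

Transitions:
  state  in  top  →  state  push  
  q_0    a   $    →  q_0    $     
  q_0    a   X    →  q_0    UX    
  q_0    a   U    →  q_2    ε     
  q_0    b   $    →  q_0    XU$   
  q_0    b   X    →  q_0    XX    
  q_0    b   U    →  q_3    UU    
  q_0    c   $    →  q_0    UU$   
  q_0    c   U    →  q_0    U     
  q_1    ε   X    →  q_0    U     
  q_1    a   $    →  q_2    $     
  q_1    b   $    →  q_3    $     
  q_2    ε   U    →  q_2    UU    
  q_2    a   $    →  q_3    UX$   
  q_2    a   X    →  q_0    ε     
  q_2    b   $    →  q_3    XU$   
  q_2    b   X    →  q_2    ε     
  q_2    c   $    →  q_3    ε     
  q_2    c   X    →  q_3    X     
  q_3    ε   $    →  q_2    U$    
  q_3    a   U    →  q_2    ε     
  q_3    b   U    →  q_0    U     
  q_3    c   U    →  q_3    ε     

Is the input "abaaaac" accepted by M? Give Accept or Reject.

(q_0, abaaaac, $)
  read a, top $: go to q_0, push $ → (q_0, baaaac, $)
  read b, top $: go to q_0, push XU$ → (q_0, aaaac, XU$)
  read a, top X: go to q_0, push UX → (q_0, aaac, UXU$)
  read a, top U: go to q_2, push ε → (q_2, aac, XU$)
  read a, top X: go to q_0, push ε → (q_0, ac, U$)
  read a, top U: go to q_2, push ε → (q_2, c, $)
  read c, top $: go to q_3, push ε → (q_3, ε, ε)
All input consumed and the stack is empty.

Accept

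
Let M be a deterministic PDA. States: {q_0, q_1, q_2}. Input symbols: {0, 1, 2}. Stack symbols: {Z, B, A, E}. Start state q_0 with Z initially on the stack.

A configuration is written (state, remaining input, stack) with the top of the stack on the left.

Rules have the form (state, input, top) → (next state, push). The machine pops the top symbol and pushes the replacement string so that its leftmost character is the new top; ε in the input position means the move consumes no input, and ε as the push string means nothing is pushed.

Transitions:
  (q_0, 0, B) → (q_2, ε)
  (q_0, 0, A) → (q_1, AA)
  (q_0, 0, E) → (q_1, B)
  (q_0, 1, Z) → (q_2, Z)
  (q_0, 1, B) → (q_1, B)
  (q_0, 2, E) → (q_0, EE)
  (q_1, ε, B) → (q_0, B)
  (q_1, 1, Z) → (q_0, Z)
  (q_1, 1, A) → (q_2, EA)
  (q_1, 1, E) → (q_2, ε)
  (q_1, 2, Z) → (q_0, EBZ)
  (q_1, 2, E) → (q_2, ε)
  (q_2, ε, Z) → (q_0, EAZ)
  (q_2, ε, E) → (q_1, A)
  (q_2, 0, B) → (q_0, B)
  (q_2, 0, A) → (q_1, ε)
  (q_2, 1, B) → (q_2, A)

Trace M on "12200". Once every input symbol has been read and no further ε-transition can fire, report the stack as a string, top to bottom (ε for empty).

AEAZ

(q_0, 12200, Z)
  read 1, top Z: go to q_2, push Z → (q_2, 2200, Z)
  ε-move, top Z: go to q_0, push EAZ → (q_0, 2200, EAZ)
  read 2, top E: go to q_0, push EE → (q_0, 200, EEAZ)
  read 2, top E: go to q_0, push EE → (q_0, 00, EEEAZ)
  read 0, top E: go to q_1, push B → (q_1, 0, BEEAZ)
  ε-move, top B: go to q_0, push B → (q_0, 0, BEEAZ)
  read 0, top B: go to q_2, push ε → (q_2, ε, EEAZ)
  ε-move, top E: go to q_1, push A → (q_1, ε, AEAZ)
All input consumed in state q_1 with stack AEAZ.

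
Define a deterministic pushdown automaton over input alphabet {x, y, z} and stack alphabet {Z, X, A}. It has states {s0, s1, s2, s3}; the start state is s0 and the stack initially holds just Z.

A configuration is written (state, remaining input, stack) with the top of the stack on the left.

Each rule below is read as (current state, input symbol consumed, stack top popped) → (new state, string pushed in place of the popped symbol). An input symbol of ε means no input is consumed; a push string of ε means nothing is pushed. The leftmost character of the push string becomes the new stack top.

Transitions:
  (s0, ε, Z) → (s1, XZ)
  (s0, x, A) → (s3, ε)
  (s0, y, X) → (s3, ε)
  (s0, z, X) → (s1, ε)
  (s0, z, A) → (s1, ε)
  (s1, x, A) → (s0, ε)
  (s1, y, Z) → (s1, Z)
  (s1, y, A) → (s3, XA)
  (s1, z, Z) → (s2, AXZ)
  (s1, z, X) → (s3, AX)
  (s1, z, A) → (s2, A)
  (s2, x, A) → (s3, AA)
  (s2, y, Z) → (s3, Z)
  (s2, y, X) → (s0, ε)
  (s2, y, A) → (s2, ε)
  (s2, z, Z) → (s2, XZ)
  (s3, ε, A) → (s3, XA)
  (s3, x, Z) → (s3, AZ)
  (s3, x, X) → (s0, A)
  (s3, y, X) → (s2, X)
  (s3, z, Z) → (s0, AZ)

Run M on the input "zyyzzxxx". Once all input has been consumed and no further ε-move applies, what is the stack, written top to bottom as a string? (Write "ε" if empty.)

(s0, zyyzzxxx, Z)
  ε-move, top Z: go to s1, push XZ → (s1, zyyzzxxx, XZ)
  read z, top X: go to s3, push AX → (s3, yyzzxxx, AXZ)
  ε-move, top A: go to s3, push XA → (s3, yyzzxxx, XAXZ)
  read y, top X: go to s2, push X → (s2, yzzxxx, XAXZ)
  read y, top X: go to s0, push ε → (s0, zzxxx, AXZ)
  read z, top A: go to s1, push ε → (s1, zxxx, XZ)
  read z, top X: go to s3, push AX → (s3, xxx, AXZ)
  ε-move, top A: go to s3, push XA → (s3, xxx, XAXZ)
  read x, top X: go to s0, push A → (s0, xx, AAXZ)
  read x, top A: go to s3, push ε → (s3, x, AXZ)
  ε-move, top A: go to s3, push XA → (s3, x, XAXZ)
  read x, top X: go to s0, push A → (s0, ε, AAXZ)
All input consumed in state s0 with stack AAXZ.

AAXZ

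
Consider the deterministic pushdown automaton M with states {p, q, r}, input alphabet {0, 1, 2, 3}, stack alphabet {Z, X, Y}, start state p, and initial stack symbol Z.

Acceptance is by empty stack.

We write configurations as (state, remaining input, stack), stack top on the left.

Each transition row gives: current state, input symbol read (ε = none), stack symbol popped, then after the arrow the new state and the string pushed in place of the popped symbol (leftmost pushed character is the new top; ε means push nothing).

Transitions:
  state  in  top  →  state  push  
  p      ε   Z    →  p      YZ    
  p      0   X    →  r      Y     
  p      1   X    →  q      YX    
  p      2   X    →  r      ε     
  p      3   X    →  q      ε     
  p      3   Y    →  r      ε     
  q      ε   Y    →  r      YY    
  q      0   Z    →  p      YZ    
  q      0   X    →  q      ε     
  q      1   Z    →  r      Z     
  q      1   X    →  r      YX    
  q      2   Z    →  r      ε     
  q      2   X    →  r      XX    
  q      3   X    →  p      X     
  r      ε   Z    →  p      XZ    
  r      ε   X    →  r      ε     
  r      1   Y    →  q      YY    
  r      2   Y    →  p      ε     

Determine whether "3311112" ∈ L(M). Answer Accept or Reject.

Reject

(p, 3311112, Z)
  ε-move, top Z: go to p, push YZ → (p, 3311112, YZ)
  read 3, top Y: go to r, push ε → (r, 311112, Z)
  ε-move, top Z: go to p, push XZ → (p, 311112, XZ)
  read 3, top X: go to q, push ε → (q, 11112, Z)
  read 1, top Z: go to r, push Z → (r, 1112, Z)
  ε-move, top Z: go to p, push XZ → (p, 1112, XZ)
  read 1, top X: go to q, push YX → (q, 112, YXZ)
  ε-move, top Y: go to r, push YY → (r, 112, YYXZ)
  read 1, top Y: go to q, push YY → (q, 12, YYYXZ)
  ε-move, top Y: go to r, push YY → (r, 12, YYYYXZ)
  read 1, top Y: go to q, push YY → (q, 2, YYYYYXZ)
  ε-move, top Y: go to r, push YY → (r, 2, YYYYYYXZ)
  read 2, top Y: go to p, push ε → (p, ε, YYYYYXZ)
All input consumed; stack is YYYYYXZ, not empty, and no further ε-move applies.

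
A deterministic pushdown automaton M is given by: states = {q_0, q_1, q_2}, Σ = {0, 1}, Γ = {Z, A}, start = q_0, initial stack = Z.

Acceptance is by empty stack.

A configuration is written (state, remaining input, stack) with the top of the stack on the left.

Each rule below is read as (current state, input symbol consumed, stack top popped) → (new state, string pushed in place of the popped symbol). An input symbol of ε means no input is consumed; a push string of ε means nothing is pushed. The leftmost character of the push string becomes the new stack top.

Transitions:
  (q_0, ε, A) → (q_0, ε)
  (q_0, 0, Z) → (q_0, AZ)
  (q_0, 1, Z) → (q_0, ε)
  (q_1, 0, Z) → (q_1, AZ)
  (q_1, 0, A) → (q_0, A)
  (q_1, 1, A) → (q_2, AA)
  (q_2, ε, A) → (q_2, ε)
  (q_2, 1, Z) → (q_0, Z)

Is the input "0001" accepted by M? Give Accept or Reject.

Accept

(q_0, 0001, Z)
  read 0, top Z: go to q_0, push AZ → (q_0, 001, AZ)
  ε-move, top A: go to q_0, push ε → (q_0, 001, Z)
  read 0, top Z: go to q_0, push AZ → (q_0, 01, AZ)
  ε-move, top A: go to q_0, push ε → (q_0, 01, Z)
  read 0, top Z: go to q_0, push AZ → (q_0, 1, AZ)
  ε-move, top A: go to q_0, push ε → (q_0, 1, Z)
  read 1, top Z: go to q_0, push ε → (q_0, ε, ε)
All input consumed and the stack is empty.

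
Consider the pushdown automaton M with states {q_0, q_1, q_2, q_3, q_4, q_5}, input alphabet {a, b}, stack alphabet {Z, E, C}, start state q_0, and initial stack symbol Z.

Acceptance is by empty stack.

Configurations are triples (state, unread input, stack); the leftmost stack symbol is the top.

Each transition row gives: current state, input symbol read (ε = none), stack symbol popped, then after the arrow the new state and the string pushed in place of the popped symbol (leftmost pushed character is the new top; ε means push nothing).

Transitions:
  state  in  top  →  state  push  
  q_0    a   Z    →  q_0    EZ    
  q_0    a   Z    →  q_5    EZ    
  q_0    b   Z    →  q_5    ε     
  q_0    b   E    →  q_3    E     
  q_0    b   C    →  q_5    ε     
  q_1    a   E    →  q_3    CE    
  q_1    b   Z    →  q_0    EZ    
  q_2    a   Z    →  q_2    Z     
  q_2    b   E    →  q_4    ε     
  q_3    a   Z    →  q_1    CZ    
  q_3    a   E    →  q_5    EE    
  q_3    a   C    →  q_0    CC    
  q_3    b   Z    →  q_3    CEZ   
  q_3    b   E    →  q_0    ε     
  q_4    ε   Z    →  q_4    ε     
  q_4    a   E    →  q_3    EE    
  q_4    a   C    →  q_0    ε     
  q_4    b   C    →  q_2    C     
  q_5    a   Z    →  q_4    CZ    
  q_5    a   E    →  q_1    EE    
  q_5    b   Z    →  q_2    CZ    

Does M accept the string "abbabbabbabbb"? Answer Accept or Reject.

Accept

One accepting computation: (q_0, abbabbabbabbb, Z) ⊢ (q_0, bbabbabbabbb, EZ) ⊢ (q_3, babbabbabbb, EZ) ⊢ (q_0, abbabbabbb, Z) ⊢ (q_0, bbabbabbb, EZ) ⊢ (q_3, babbabbb, EZ) ⊢ (q_0, abbabbb, Z) ⊢ (q_0, bbabbb, EZ) ⊢ (q_3, babbb, EZ) ⊢ (q_0, abbb, Z) ⊢ (q_0, bbb, EZ) ⊢ (q_3, bb, EZ) ⊢ (q_0, b, Z) ⊢ (q_5, ε, ε)
All input consumed and the stack is empty.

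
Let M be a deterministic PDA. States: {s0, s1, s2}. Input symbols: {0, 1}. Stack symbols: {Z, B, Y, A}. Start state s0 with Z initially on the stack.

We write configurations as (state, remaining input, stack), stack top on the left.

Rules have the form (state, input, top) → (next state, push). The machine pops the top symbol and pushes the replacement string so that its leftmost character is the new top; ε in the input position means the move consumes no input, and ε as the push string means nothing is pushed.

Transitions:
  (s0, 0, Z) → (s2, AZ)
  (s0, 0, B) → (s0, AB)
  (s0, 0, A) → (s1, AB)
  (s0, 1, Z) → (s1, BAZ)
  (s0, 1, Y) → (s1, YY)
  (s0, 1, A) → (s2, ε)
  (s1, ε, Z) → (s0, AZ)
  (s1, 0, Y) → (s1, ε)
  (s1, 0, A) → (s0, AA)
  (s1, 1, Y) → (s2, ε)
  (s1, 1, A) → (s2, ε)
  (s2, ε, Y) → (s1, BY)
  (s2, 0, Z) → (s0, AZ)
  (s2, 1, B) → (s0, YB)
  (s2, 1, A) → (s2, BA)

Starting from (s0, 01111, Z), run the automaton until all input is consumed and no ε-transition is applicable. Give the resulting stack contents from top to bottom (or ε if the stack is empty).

BYBAZ

(s0, 01111, Z)
  read 0, top Z: go to s2, push AZ → (s2, 1111, AZ)
  read 1, top A: go to s2, push BA → (s2, 111, BAZ)
  read 1, top B: go to s0, push YB → (s0, 11, YBAZ)
  read 1, top Y: go to s1, push YY → (s1, 1, YYBAZ)
  read 1, top Y: go to s2, push ε → (s2, ε, YBAZ)
  ε-move, top Y: go to s1, push BY → (s1, ε, BYBAZ)
All input consumed in state s1 with stack BYBAZ.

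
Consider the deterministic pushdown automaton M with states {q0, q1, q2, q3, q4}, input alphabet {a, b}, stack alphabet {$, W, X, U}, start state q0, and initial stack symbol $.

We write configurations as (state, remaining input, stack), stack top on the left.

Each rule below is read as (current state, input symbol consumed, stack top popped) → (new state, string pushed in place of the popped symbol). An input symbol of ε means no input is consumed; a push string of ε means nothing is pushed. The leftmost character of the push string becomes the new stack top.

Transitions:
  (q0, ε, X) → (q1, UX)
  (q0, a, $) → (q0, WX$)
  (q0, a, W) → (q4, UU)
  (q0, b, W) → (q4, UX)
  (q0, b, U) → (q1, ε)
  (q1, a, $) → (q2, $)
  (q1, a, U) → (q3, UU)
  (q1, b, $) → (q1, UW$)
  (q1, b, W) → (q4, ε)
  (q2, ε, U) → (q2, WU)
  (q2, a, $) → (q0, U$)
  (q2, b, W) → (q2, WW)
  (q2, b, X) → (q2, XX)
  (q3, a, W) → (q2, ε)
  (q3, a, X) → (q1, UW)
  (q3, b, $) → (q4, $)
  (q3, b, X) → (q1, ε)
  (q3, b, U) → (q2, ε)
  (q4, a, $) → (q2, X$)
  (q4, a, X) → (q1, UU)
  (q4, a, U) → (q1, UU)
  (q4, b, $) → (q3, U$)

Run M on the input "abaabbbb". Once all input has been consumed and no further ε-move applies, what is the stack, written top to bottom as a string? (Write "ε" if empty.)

WWWWUUXX$

(q0, abaabbbb, $)
  read a, top $: go to q0, push WX$ → (q0, baabbbb, WX$)
  read b, top W: go to q4, push UX → (q4, aabbbb, UXX$)
  read a, top U: go to q1, push UU → (q1, abbbb, UUXX$)
  read a, top U: go to q3, push UU → (q3, bbbb, UUUXX$)
  read b, top U: go to q2, push ε → (q2, bbb, UUXX$)
  ε-move, top U: go to q2, push WU → (q2, bbb, WUUXX$)
  read b, top W: go to q2, push WW → (q2, bb, WWUUXX$)
  read b, top W: go to q2, push WW → (q2, b, WWWUUXX$)
  read b, top W: go to q2, push WW → (q2, ε, WWWWUUXX$)
All input consumed in state q2 with stack WWWWUUXX$.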